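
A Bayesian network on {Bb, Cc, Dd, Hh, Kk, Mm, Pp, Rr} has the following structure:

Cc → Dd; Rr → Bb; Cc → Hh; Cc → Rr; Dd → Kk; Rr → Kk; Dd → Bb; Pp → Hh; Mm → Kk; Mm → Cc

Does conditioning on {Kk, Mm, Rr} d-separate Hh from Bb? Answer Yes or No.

6 paths connect Hh and Bb; each must be blocked for d-separation to hold:
Path 1: Hh ← Cc → Rr → Kk ← Dd → Bb
  Rr is a chain here and Rr is conditioned on, so the path is blocked at Rr.
Path 2: Hh ← Cc → Rr → Bb
  Rr is a chain here and Rr is conditioned on, so the path is blocked at Rr.
Path 3: Hh ← Cc ← Mm → Kk ← Rr → Bb
  Mm is a fork here and Mm is conditioned on, so the path is blocked at Mm.
Path 4: Hh ← Cc ← Mm → Kk ← Dd → Bb
  Mm is a fork here and Mm is conditioned on, so the path is blocked at Mm.
Path 5: Hh ← Cc → Dd → Kk ← Rr → Bb
  Rr is a fork here and Rr is conditioned on, so the path is blocked at Rr.
Path 6: Hh ← Cc → Dd → Bb
  Cc is a fork and Cc is not conditioned on; Dd is a chain and Dd is not conditioned on — no node blocks this path, so it is active.
At least one path is unblocked, so d-separation fails.

No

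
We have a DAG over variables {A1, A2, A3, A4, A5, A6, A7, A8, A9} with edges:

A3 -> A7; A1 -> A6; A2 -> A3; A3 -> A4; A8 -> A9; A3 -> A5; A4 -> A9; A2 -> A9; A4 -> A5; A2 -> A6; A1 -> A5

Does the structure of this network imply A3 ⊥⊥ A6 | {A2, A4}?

Yes — A3 and A6 are d-separated given {A2, A4}.

We examine all 6 paths between A3 and A6:
Path 1: A3 → A4 → A9 ← A2 → A6
  A4 is a chain here and A4 is conditioned on, so the path is blocked at A4.
Path 2: A3 → A4 → A5 ← A1 → A6
  A4 is a chain here and A4 is conditioned on, so the path is blocked at A4.
Path 3: A3 ← A2 → A6
  A2 is a fork here and A2 is conditioned on, so the path is blocked at A2.
Path 4: A3 ← A2 → A9 ← A4 → A5 ← A1 → A6
  A2 is a fork here and A2 is conditioned on, so the path is blocked at A2.
Path 5: A3 → A5 ← A4 → A9 ← A2 → A6
  A5 is a collider here and neither A5 nor any of its descendants is conditioned on, so the collider stays closed — the path is blocked at A5.
Path 6: A3 → A5 ← A1 → A6
  A5 is a collider here and neither A5 nor any of its descendants is conditioned on, so the collider stays closed — the path is blocked at A5.
Since every path is blocked, d-separation holds.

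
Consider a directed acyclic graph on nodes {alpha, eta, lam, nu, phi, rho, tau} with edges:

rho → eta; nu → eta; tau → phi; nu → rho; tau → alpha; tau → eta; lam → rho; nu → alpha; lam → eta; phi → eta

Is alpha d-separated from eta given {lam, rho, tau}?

There are 5 undirected paths between alpha and eta; checking each against the conditioning set {lam, rho, tau}:
  1. alpha ← tau → eta — tau:fork[blocks] ⇒ blocked
  2. alpha ← tau → phi → eta — tau:fork[blocks]; phi:chain[open] ⇒ blocked
  3. alpha ← nu → eta — nu:fork[open] ⇒ active
  4. alpha ← nu → rho → eta — nu:fork[open]; rho:chain[blocks] ⇒ blocked
  5. alpha ← nu → rho ← lam → eta — nu:fork[open]; rho:collider[open]; lam:fork[blocks] ⇒ blocked
Since the path alpha ← nu → eta is active, alpha and eta are not d-separated given {lam, rho, tau}.

No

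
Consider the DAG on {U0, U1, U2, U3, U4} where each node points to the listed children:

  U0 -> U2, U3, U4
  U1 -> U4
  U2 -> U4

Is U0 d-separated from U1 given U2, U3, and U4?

No

There are 2 undirected paths between U0 and U1; checking each against the conditioning set {U2, U3, U4}:
Path 1: U0 → U2 → U4 ← U1
  U2 is a chain here and U2 is conditioned on, so the path is blocked at U2.
Path 2: U0 → U4 ← U1
  U4 is a collider and U4 is conditioned on, which opens it — no node blocks this path, so it is active.
At least one path is unblocked, so d-separation fails.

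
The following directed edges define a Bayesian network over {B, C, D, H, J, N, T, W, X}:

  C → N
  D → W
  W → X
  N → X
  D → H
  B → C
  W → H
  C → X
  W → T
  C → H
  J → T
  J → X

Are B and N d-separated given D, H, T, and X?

6 paths connect B and N; each must be blocked for d-separation to hold:
Path 1: B → C → H ← W → X ← N
  C is a chain and C is not conditioned on; H is a collider and H is conditioned on, which opens it; W is a fork and W is not conditioned on; X is a collider and X is conditioned on, which opens it — no node blocks this path, so it is active.
Path 2: B → C → H ← W → T ← J → X ← N
  C is a chain and C is not conditioned on; H is a collider and H is conditioned on, which opens it; W is a fork and W is not conditioned on; T is a collider and T is conditioned on, which opens it; J is a fork and J is not conditioned on; X is a collider and X is conditioned on, which opens it — no node blocks this path, so it is active.
Path 3: B → C → H ← D → W → X ← N
  D is a fork here and D is conditioned on, so the path is blocked at D.
Path 4: B → C → H ← D → W → T ← J → X ← N
  D is a fork here and D is conditioned on, so the path is blocked at D.
Path 5: B → C → X ← N
  C is a chain and C is not conditioned on; X is a collider and X is conditioned on, which opens it — no node blocks this path, so it is active.
Path 6: B → C → N
  C is a chain and C is not conditioned on — no node blocks this path, so it is active.
Since the path B → C → H ← W → X ← N is active, B and N are not d-separated given {D, H, T, X}.

No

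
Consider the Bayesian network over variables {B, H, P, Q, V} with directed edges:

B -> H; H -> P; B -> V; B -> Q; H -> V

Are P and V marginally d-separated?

No

Enumerating the 2 paths from P to V and testing each for blocking by ∅:
  1. P ← H ← B → V — H:chain[open]; B:fork[open] ⇒ active
  2. P ← H → V — H:fork[open] ⇒ active
Since the path P ← H ← B → V is active, P and V are not d-separated given ∅.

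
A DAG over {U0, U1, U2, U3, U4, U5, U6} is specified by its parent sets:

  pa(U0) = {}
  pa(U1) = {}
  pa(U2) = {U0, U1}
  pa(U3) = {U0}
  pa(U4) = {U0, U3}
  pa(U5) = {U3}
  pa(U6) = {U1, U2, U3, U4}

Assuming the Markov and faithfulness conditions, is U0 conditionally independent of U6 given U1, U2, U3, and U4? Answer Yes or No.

There are 6 undirected paths between U0 and U6; checking each against the conditioning set {U1, U2, U3, U4}:
Path 1: U0 → U2 ← U1 → U6
  U1 is a fork here and U1 is conditioned on, so the path is blocked at U1.
Path 2: U0 → U2 → U6
  U2 is a chain here and U2 is conditioned on, so the path is blocked at U2.
Path 3: U0 → U4 ← U3 → U6
  U3 is a fork here and U3 is conditioned on, so the path is blocked at U3.
Path 4: U0 → U4 → U6
  U4 is a chain here and U4 is conditioned on, so the path is blocked at U4.
Path 5: U0 → U3 → U4 → U6
  U3 is a chain here and U3 is conditioned on, so the path is blocked at U3.
Path 6: U0 → U3 → U6
  U3 is a chain here and U3 is conditioned on, so the path is blocked at U3.
All paths are blocked; U0 ⊥ U6 | {U1, U2, U3, U4} holds.

Yes — U0 and U6 are d-separated given {U1, U2, U3, U4}.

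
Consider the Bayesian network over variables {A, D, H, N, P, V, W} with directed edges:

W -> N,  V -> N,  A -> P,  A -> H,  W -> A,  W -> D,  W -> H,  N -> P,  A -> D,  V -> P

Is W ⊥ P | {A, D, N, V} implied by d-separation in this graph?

Yes

Enumerating the 5 paths from W to P and testing each for blocking by {A, D, N, V}:
Path 1: W → D ← A → P
  A is a fork here and A is conditioned on, so the path is blocked at A.
Path 2: W → A → P
  A is a chain here and A is conditioned on, so the path is blocked at A.
Path 3: W → N → P
  N is a chain here and N is conditioned on, so the path is blocked at N.
Path 4: W → N ← V → P
  V is a fork here and V is conditioned on, so the path is blocked at V.
Path 5: W → H ← A → P
  H is a collider here and neither H nor any of its descendants is conditioned on, so the collider stays closed — the path is blocked at H.
Every path is blocked, so W and P are d-separated given {A, D, N, V}.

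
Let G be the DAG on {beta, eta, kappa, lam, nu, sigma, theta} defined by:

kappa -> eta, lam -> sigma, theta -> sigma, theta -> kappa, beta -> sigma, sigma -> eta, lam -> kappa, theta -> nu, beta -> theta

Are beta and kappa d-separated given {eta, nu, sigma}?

We examine all 6 paths between beta and kappa:
Path 1: beta → sigma ← lam → kappa
  sigma is a collider and sigma is conditioned on, which opens it; lam is a fork and lam is not conditioned on — no node blocks this path, so it is active.
Path 2: beta → sigma → eta ← kappa
  sigma is a chain here and sigma is conditioned on, so the path is blocked at sigma.
Path 3: beta → sigma ← theta → kappa
  sigma is a collider and sigma is conditioned on, which opens it; theta is a fork and theta is not conditioned on — no node blocks this path, so it is active.
Path 4: beta → theta → kappa
  theta is a chain and theta is not conditioned on — no node blocks this path, so it is active.
Path 5: beta → theta → sigma ← lam → kappa
  theta is a chain and theta is not conditioned on; sigma is a collider and sigma is conditioned on, which opens it; lam is a fork and lam is not conditioned on — no node blocks this path, so it is active.
Path 6: beta → theta → sigma → eta ← kappa
  sigma is a chain here and sigma is conditioned on, so the path is blocked at sigma.
Since the path beta → sigma ← lam → kappa is active, beta and kappa are not d-separated given {eta, nu, sigma}.

No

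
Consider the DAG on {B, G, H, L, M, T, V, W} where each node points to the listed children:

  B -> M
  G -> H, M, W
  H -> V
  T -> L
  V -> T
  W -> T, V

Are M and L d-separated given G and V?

There are 4 undirected paths between M and L; checking each against the conditioning set {G, V}:
Path 1: M ← G → H → V → T → L
  G is a fork here and G is conditioned on, so the path is blocked at G.
Path 2: M ← G → H → V ← W → T → L
  G is a fork here and G is conditioned on, so the path is blocked at G.
Path 3: M ← G → W → T → L
  G is a fork here and G is conditioned on, so the path is blocked at G.
Path 4: M ← G → W → V → T → L
  G is a fork here and G is conditioned on, so the path is blocked at G.
Every path is blocked, so M and L are d-separated given {G, V}.

Yes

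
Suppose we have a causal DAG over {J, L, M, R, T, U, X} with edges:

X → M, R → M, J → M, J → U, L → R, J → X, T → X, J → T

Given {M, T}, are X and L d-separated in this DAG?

No — X and L are not d-separated given {M, T}.

We examine all 3 paths between X and L:
  1. X ← J → M ← R ← L — J:fork[open]; M:collider[open]; R:chain[open] ⇒ active
  2. X ← T ← J → M ← R ← L — T:chain[blocks]; J:fork[open]; M:collider[open]; R:chain[open] ⇒ blocked
  3. X → M ← R ← L — M:collider[open]; R:chain[open] ⇒ active
Because an active path exists, X and L are not d-separated.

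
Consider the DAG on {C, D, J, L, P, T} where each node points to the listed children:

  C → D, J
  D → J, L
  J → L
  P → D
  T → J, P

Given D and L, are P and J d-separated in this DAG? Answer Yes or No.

There are 4 undirected paths between P and J; checking each against the conditioning set {D, L}:
  1. P → D → J — D:chain[blocks] ⇒ blocked
  2. P → D ← C → J — D:collider[open]; C:fork[open] ⇒ active
  3. P → D → L ← J — D:chain[blocks]; L:collider[open] ⇒ blocked
  4. P ← T → J — T:fork[open] ⇒ active
Since the path P → D ← C → J is active, P and J are not d-separated given {D, L}.

No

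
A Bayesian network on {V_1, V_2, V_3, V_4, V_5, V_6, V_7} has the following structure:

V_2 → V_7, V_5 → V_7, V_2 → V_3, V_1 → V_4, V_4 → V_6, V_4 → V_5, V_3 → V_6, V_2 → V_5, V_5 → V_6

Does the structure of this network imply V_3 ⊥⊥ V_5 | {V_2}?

Yes

Enumerating the 4 paths from V_3 to V_5 and testing each for blocking by {V_2}:
Path 1: V_3 ← V_2 → V_5
  V_2 is a fork here and V_2 is conditioned on, so the path is blocked at V_2.
Path 2: V_3 ← V_2 → V_7 ← V_5
  V_2 is a fork here and V_2 is conditioned on, so the path is blocked at V_2.
Path 3: V_3 → V_6 ← V_5
  V_6 is a collider here and neither V_6 nor any of its descendants is conditioned on, so the collider stays closed — the path is blocked at V_6.
Path 4: V_3 → V_6 ← V_4 → V_5
  V_6 is a collider here and neither V_6 nor any of its descendants is conditioned on, so the collider stays closed — the path is blocked at V_6.
Since every path is blocked, d-separation holds.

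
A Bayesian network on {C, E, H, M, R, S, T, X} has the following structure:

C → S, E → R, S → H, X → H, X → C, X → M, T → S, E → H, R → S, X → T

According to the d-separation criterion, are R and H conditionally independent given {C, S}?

There are 4 undirected paths between R and H; checking each against the conditioning set {C, S}:
  1. R → S ← T ← X → H — S:collider[open]; T:chain[open]; X:fork[open] ⇒ active
  2. R → S ← C ← X → H — S:collider[open]; C:chain[blocks]; X:fork[open] ⇒ blocked
  3. R → S → H — S:chain[blocks] ⇒ blocked
  4. R ← E → H — E:fork[open] ⇒ active
Since the path R → S ← T ← X → H is active, R and H are not d-separated given {C, S}.

No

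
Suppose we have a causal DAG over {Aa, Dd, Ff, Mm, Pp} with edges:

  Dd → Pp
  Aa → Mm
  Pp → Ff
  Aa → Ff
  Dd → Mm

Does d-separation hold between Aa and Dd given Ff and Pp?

Yes

There are 2 undirected paths between Aa and Dd; checking each against the conditioning set {Ff, Pp}:
Path 1: Aa → Ff ← Pp ← Dd
  Pp is a chain here and Pp is conditioned on, so the path is blocked at Pp.
Path 2: Aa → Mm ← Dd
  Mm is a collider here and neither Mm nor any of its descendants is conditioned on, so the collider stays closed — the path is blocked at Mm.
Since every path is blocked, d-separation holds.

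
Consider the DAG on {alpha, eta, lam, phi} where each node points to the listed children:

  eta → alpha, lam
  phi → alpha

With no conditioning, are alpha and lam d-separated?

The only undirected path from alpha to lam is:
Path 1: alpha ← eta → lam
  eta is a fork and eta is not conditioned on — no node blocks this path, so it is active.
Because an active path exists, alpha and lam are not d-separated.

No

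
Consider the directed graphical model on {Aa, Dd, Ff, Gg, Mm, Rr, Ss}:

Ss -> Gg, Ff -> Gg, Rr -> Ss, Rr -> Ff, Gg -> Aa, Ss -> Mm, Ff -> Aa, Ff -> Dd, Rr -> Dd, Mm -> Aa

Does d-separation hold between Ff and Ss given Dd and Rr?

Yes

Enumerating the 6 paths from Ff to Ss and testing each for blocking by {Dd, Rr}:
  1. Ff → Aa ← Mm ← Ss — Aa:collider[blocks]; Mm:chain[open] ⇒ blocked
  2. Ff → Aa ← Gg ← Ss — Aa:collider[blocks]; Gg:chain[open] ⇒ blocked
  3. Ff → Dd ← Rr → Ss — Dd:collider[open]; Rr:fork[blocks] ⇒ blocked
  4. Ff → Gg ← Ss — Gg:collider[blocks] ⇒ blocked
  5. Ff → Gg → Aa ← Mm ← Ss — Gg:chain[open]; Aa:collider[blocks]; Mm:chain[open] ⇒ blocked
  6. Ff ← Rr → Ss — Rr:fork[blocks] ⇒ blocked
Since every path is blocked, d-separation holds.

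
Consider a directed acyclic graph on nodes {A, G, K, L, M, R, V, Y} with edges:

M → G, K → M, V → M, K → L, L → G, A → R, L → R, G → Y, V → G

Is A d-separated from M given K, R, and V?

Yes

Enumerating the 3 paths from A to M and testing each for blocking by {K, R, V}:
Path 1: A → R ← L ← K → M
  K is a fork here and K is conditioned on, so the path is blocked at K.
Path 2: A → R ← L → G ← M
  G is a collider here and neither G nor any of its descendants is conditioned on, so the collider stays closed — the path is blocked at G.
Path 3: A → R ← L → G ← V → M
  G is a collider here and neither G nor any of its descendants is conditioned on, so the collider stays closed — the path is blocked at G.
Every path is blocked, so A and M are d-separated given {K, R, V}.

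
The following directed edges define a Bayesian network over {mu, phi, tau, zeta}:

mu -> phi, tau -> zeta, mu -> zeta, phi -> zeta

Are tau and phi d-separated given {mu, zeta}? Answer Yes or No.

We examine all 2 paths between tau and phi:
  1. tau → zeta ← mu → phi — zeta:collider[open]; mu:fork[blocks] ⇒ blocked
  2. tau → zeta ← phi — zeta:collider[open] ⇒ active
Because an active path exists, tau and phi are not d-separated.

No — tau and phi are not d-separated given {mu, zeta}.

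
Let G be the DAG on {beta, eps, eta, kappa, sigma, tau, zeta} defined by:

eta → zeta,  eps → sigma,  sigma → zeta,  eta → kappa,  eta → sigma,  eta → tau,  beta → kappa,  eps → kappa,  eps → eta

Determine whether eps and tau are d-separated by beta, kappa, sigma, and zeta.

Enumerating the 4 paths from eps to tau and testing each for blocking by {beta, kappa, sigma, zeta}:
  1. eps → sigma → zeta ← eta → tau — sigma:chain[blocks]; zeta:collider[open]; eta:fork[open] ⇒ blocked
  2. eps → sigma ← eta → tau — sigma:collider[open]; eta:fork[open] ⇒ active
  3. eps → eta → tau — eta:chain[open] ⇒ active
  4. eps → kappa ← eta → tau — kappa:collider[open]; eta:fork[open] ⇒ active
At least one path is unblocked, so d-separation fails.

No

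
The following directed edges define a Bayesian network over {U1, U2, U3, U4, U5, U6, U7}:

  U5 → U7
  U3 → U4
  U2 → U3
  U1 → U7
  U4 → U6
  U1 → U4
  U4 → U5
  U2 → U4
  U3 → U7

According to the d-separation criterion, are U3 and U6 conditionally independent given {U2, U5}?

No

There are 4 undirected paths between U3 and U6; checking each against the conditioning set {U2, U5}:
  1. U3 → U7 ← U1 → U4 → U6 — U7:collider[blocks]; U1:fork[open]; U4:chain[open] ⇒ blocked
  2. U3 → U7 ← U5 ← U4 → U6 — U7:collider[blocks]; U5:chain[blocks]; U4:fork[open] ⇒ blocked
  3. U3 ← U2 → U4 → U6 — U2:fork[blocks]; U4:chain[open] ⇒ blocked
  4. U3 → U4 → U6 — U4:chain[open] ⇒ active
Since the path U3 → U4 → U6 is active, U3 and U6 are not d-separated given {U2, U5}.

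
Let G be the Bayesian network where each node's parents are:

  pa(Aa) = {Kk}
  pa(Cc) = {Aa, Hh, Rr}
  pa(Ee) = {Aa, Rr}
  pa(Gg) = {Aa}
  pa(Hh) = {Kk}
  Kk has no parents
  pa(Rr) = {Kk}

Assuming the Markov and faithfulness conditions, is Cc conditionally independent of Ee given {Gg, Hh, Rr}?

No

We examine all 6 paths between Cc and Ee:
Path 1: Cc ← Hh ← Kk → Aa → Ee
  Hh is a chain here and Hh is conditioned on, so the path is blocked at Hh.
Path 2: Cc ← Hh ← Kk → Rr → Ee
  Hh is a chain here and Hh is conditioned on, so the path is blocked at Hh.
Path 3: Cc ← Aa ← Kk → Rr → Ee
  Rr is a chain here and Rr is conditioned on, so the path is blocked at Rr.
Path 4: Cc ← Aa → Ee
  Aa is a fork and Aa is not conditioned on — no node blocks this path, so it is active.
Path 5: Cc ← Rr ← Kk → Aa → Ee
  Rr is a chain here and Rr is conditioned on, so the path is blocked at Rr.
Path 6: Cc ← Rr → Ee
  Rr is a fork here and Rr is conditioned on, so the path is blocked at Rr.
Because an active path exists, Cc and Ee are not d-separated.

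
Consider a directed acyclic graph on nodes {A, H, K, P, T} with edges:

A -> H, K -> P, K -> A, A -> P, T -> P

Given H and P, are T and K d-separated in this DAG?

We examine all 2 paths between T and K:
Path 1: T → P ← A ← K
  P is a collider and P is conditioned on, which opens it; A is a chain and A is not conditioned on — no node blocks this path, so it is active.
Path 2: T → P ← K
  P is a collider and P is conditioned on, which opens it — no node blocks this path, so it is active.
At least one path is unblocked, so d-separation fails.

No — T and K are not d-separated given {H, P}.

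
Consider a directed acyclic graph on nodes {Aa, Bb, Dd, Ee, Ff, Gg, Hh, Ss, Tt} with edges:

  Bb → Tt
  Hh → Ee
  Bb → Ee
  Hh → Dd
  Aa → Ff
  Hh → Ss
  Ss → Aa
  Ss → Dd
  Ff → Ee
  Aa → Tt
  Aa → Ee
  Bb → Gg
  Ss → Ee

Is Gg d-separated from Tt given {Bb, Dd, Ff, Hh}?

Yes — Gg and Tt are d-separated given {Bb, Dd, Ff, Hh}.

6 paths connect Gg and Tt; each must be blocked for d-separation to hold:
Path 1: Gg ← Bb → Ee ← Aa → Tt
  Bb is a fork here and Bb is conditioned on, so the path is blocked at Bb.
Path 2: Gg ← Bb → Ee ← Ss → Aa → Tt
  Bb is a fork here and Bb is conditioned on, so the path is blocked at Bb.
Path 3: Gg ← Bb → Ee ← Ff ← Aa → Tt
  Bb is a fork here and Bb is conditioned on, so the path is blocked at Bb.
Path 4: Gg ← Bb → Ee ← Hh → Dd ← Ss → Aa → Tt
  Bb is a fork here and Bb is conditioned on, so the path is blocked at Bb.
Path 5: Gg ← Bb → Ee ← Hh → Ss → Aa → Tt
  Bb is a fork here and Bb is conditioned on, so the path is blocked at Bb.
Path 6: Gg ← Bb → Tt
  Bb is a fork here and Bb is conditioned on, so the path is blocked at Bb.
Every path is blocked, so Gg and Tt are d-separated given {Bb, Dd, Ff, Hh}.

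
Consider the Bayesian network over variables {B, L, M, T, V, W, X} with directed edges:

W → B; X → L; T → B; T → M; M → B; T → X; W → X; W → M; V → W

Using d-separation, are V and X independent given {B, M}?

There are 5 undirected paths between V and X; checking each against the conditioning set {B, M}:
Path 1: V → W → M ← T → X
  W is a chain and W is not conditioned on; M is a collider and M is conditioned on, which opens it; T is a fork and T is not conditioned on — no node blocks this path, so it is active.
Path 2: V → W → M → B ← T → X
  M is a chain here and M is conditioned on, so the path is blocked at M.
Path 3: V → W → X
  W is a chain and W is not conditioned on — no node blocks this path, so it is active.
Path 4: V → W → B ← T → X
  W is a chain and W is not conditioned on; B is a collider and B is conditioned on, which opens it; T is a fork and T is not conditioned on — no node blocks this path, so it is active.
Path 5: V → W → B ← M ← T → X
  M is a chain here and M is conditioned on, so the path is blocked at M.
Since the path V → W → M ← T → X is active, V and X are not d-separated given {B, M}.

No — V and X are not d-separated given {B, M}.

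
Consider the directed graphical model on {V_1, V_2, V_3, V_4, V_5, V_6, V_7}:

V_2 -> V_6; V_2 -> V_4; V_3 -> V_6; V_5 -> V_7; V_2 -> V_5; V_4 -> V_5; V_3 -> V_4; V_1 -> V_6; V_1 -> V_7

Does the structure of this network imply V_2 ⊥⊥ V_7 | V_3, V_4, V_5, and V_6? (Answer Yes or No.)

No

Enumerating the 6 paths from V_2 to V_7 and testing each for blocking by {V_3, V_4, V_5, V_6}:
  1. V_2 → V_4 → V_5 → V_7 — V_4:chain[blocks]; V_5:chain[blocks] ⇒ blocked
  2. V_2 → V_4 ← V_3 → V_6 ← V_1 → V_7 — V_4:collider[open]; V_3:fork[blocks]; V_6:collider[open]; V_1:fork[open] ⇒ blocked
  3. V_2 → V_5 → V_7 — V_5:chain[blocks] ⇒ blocked
  4. V_2 → V_5 ← V_4 ← V_3 → V_6 ← V_1 → V_7 — V_5:collider[open]; V_4:chain[blocks]; V_3:fork[blocks]; V_6:collider[open]; V_1:fork[open] ⇒ blocked
  5. V_2 → V_6 ← V_3 → V_4 → V_5 → V_7 — V_6:collider[open]; V_3:fork[blocks]; V_4:chain[blocks]; V_5:chain[blocks] ⇒ blocked
  6. V_2 → V_6 ← V_1 → V_7 — V_6:collider[open]; V_1:fork[open] ⇒ active
Since the path V_2 → V_6 ← V_1 → V_7 is active, V_2 and V_7 are not d-separated given {V_3, V_4, V_5, V_6}.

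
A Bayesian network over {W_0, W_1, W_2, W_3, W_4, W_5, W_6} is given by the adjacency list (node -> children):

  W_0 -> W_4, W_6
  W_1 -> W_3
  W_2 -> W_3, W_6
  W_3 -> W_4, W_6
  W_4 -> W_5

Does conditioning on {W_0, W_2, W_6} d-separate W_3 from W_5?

There are 3 undirected paths between W_3 and W_5; checking each against the conditioning set {W_0, W_2, W_6}:
Path 1: W_3 ← W_2 → W_6 ← W_0 → W_4 → W_5
  W_2 is a fork here and W_2 is conditioned on, so the path is blocked at W_2.
Path 2: W_3 → W_4 → W_5
  W_4 is a chain and W_4 is not conditioned on — no node blocks this path, so it is active.
Path 3: W_3 → W_6 ← W_0 → W_4 → W_5
  W_0 is a fork here and W_0 is conditioned on, so the path is blocked at W_0.
Since the path W_3 → W_4 → W_5 is active, W_3 and W_5 are not d-separated given {W_0, W_2, W_6}.

No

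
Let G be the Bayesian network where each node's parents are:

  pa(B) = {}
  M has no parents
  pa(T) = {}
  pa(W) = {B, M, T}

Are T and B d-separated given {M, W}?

No

There is one path between T and B:
Path 1: T → W ← B
  W is a collider and W is conditioned on, which opens it — no node blocks this path, so it is active.
Since the path T → W ← B is active, T and B are not d-separated given {M, W}.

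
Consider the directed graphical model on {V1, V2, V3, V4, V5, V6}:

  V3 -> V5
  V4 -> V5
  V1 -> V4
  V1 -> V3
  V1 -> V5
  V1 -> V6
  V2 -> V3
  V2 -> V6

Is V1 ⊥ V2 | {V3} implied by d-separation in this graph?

4 paths connect V1 and V2; each must be blocked for d-separation to hold:
Path 1: V1 → V6 ← V2
  V6 is a collider here and neither V6 nor any of its descendants is conditioned on, so the collider stays closed — the path is blocked at V6.
Path 2: V1 → V3 ← V2
  V3 is a collider and V3 is conditioned on, which opens it — no node blocks this path, so it is active.
Path 3: V1 → V5 ← V3 ← V2
  V5 is a collider here and neither V5 nor any of its descendants is conditioned on, so the collider stays closed — the path is blocked at V5.
Path 4: V1 → V4 → V5 ← V3 ← V2
  V5 is a collider here and neither V5 nor any of its descendants is conditioned on, so the collider stays closed — the path is blocked at V5.
Since the path V1 → V3 ← V2 is active, V1 and V2 are not d-separated given {V3}.

No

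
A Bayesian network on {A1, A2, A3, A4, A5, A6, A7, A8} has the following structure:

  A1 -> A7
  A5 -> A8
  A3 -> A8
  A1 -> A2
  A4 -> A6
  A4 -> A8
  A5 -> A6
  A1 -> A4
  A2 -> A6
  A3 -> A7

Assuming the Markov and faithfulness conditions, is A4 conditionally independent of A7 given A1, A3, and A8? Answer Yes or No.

Enumerating the 6 paths from A4 to A7 and testing each for blocking by {A1, A3, A8}:
Path 1: A4 → A6 ← A5 → A8 ← A3 → A7
  A6 is a collider here and neither A6 nor any of its descendants is conditioned on, so the collider stays closed — the path is blocked at A6.
Path 2: A4 → A6 ← A2 ← A1 → A7
  A6 is a collider here and neither A6 nor any of its descendants is conditioned on, so the collider stays closed — the path is blocked at A6.
Path 3: A4 ← A1 → A2 → A6 ← A5 → A8 ← A3 → A7
  A1 is a fork here and A1 is conditioned on, so the path is blocked at A1.
Path 4: A4 ← A1 → A7
  A1 is a fork here and A1 is conditioned on, so the path is blocked at A1.
Path 5: A4 → A8 ← A5 → A6 ← A2 ← A1 → A7
  A6 is a collider here and neither A6 nor any of its descendants is conditioned on, so the collider stays closed — the path is blocked at A6.
Path 6: A4 → A8 ← A3 → A7
  A3 is a fork here and A3 is conditioned on, so the path is blocked at A3.
Since every path is blocked, d-separation holds.

Yes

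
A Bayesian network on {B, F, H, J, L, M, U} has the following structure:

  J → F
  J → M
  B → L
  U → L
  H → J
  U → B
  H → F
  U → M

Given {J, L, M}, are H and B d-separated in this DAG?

Enumerating the 4 paths from H to B and testing each for blocking by {J, L, M}:
  1. H → F ← J → M ← U → B — F:collider[blocks]; J:fork[blocks]; M:collider[open]; U:fork[open] ⇒ blocked
  2. H → F ← J → M ← U → L ← B — F:collider[blocks]; J:fork[blocks]; M:collider[open]; U:fork[open]; L:collider[open] ⇒ blocked
  3. H → J → M ← U → B — J:chain[blocks]; M:collider[open]; U:fork[open] ⇒ blocked
  4. H → J → M ← U → L ← B — J:chain[blocks]; M:collider[open]; U:fork[open]; L:collider[open] ⇒ blocked
Since every path is blocked, d-separation holds.

Yes — H and B are d-separated given {J, L, M}.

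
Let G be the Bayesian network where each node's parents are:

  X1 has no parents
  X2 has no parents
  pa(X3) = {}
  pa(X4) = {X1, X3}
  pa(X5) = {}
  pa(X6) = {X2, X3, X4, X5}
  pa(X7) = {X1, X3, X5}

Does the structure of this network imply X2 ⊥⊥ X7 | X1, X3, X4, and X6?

We examine all 5 paths between X2 and X7:
  1. X2 → X6 ← X4 ← X1 → X7 — X6:collider[open]; X4:chain[blocks]; X1:fork[blocks] ⇒ blocked
  2. X2 → X6 ← X4 ← X3 → X7 — X6:collider[open]; X4:chain[blocks]; X3:fork[blocks] ⇒ blocked
  3. X2 → X6 ← X5 → X7 — X6:collider[open]; X5:fork[open] ⇒ active
  4. X2 → X6 ← X3 → X7 — X6:collider[open]; X3:fork[blocks] ⇒ blocked
  5. X2 → X6 ← X3 → X4 ← X1 → X7 — X6:collider[open]; X3:fork[blocks]; X4:collider[open]; X1:fork[blocks] ⇒ blocked
Because an active path exists, X2 and X7 are not d-separated.

No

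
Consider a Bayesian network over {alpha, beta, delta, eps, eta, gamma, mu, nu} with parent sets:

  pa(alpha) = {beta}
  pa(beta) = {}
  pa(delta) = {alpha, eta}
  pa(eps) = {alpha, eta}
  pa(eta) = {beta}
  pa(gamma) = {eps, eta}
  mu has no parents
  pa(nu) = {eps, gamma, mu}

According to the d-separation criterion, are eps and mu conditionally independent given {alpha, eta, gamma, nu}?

No

There are 5 undirected paths between eps and mu; checking each against the conditioning set {alpha, eta, gamma, nu}:
Path 1: eps ← eta → gamma → nu ← mu
  eta is a fork here and eta is conditioned on, so the path is blocked at eta.
Path 2: eps ← alpha ← beta → eta → gamma → nu ← mu
  alpha is a chain here and alpha is conditioned on, so the path is blocked at alpha.
Path 3: eps ← alpha → delta ← eta → gamma → nu ← mu
  alpha is a fork here and alpha is conditioned on, so the path is blocked at alpha.
Path 4: eps → nu ← mu
  nu is a collider and nu is conditioned on, which opens it — no node blocks this path, so it is active.
Path 5: eps → gamma → nu ← mu
  gamma is a chain here and gamma is conditioned on, so the path is blocked at gamma.
Since the path eps → nu ← mu is active, eps and mu are not d-separated given {alpha, eta, gamma, nu}.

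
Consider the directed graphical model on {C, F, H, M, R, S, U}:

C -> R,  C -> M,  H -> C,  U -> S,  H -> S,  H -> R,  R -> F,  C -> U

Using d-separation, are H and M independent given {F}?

No

Enumerating the 3 paths from H to M and testing each for blocking by {F}:
  1. H → R ← C → M — R:collider[open]; C:fork[open] ⇒ active
  2. H → S ← U ← C → M — S:collider[blocks]; U:chain[open]; C:fork[open] ⇒ blocked
  3. H → C → M — C:chain[open] ⇒ active
Since the path H → R ← C → M is active, H and M are not d-separated given {F}.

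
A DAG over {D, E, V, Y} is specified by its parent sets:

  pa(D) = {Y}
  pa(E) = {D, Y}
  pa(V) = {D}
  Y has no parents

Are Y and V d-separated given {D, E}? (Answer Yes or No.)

Yes

There are 2 undirected paths between Y and V; checking each against the conditioning set {D, E}:
Path 1: Y → D → V
  D is a chain here and D is conditioned on, so the path is blocked at D.
Path 2: Y → E ← D → V
  D is a fork here and D is conditioned on, so the path is blocked at D.
Every path is blocked, so Y and V are d-separated given {D, E}.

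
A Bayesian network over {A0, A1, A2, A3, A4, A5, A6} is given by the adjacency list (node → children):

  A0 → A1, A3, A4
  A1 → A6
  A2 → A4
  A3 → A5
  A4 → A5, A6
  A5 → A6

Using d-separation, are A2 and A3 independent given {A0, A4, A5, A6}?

Yes

Enumerating the 6 paths from A2 to A3 and testing each for blocking by {A0, A4, A5, A6}:
  1. A2 → A4 → A6 ← A1 ← A0 → A3 — A4:chain[blocks]; A6:collider[open]; A1:chain[open]; A0:fork[blocks] ⇒ blocked
  2. A2 → A4 → A6 ← A5 ← A3 — A4:chain[blocks]; A6:collider[open]; A5:chain[blocks] ⇒ blocked
  3. A2 → A4 ← A0 → A1 → A6 ← A5 ← A3 — A4:collider[open]; A0:fork[blocks]; A1:chain[open]; A6:collider[open]; A5:chain[blocks] ⇒ blocked
  4. A2 → A4 ← A0 → A3 — A4:collider[open]; A0:fork[blocks] ⇒ blocked
  5. A2 → A4 → A5 → A6 ← A1 ← A0 → A3 — A4:chain[blocks]; A5:chain[blocks]; A6:collider[open]; A1:chain[open]; A0:fork[blocks] ⇒ blocked
  6. A2 → A4 → A5 ← A3 — A4:chain[blocks]; A5:collider[open] ⇒ blocked
Every path is blocked, so A2 and A3 are d-separated given {A0, A4, A5, A6}.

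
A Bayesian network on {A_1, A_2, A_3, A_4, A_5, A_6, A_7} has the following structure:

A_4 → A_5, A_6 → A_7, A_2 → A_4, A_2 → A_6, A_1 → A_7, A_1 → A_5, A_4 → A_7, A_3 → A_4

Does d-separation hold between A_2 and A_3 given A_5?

Enumerating the 3 paths from A_2 to A_3 and testing each for blocking by {A_5}:
Path 1: A_2 → A_4 ← A_3
  A_4 is a collider and its descendant A_5 is conditioned on, which opens it — no node blocks this path, so it is active.
Path 2: A_2 → A_6 → A_7 ← A_4 ← A_3
  A_7 is a collider here and neither A_7 nor any of its descendants is conditioned on, so the collider stays closed — the path is blocked at A_7.
Path 3: A_2 → A_6 → A_7 ← A_1 → A_5 ← A_4 ← A_3
  A_7 is a collider here and neither A_7 nor any of its descendants is conditioned on, so the collider stays closed — the path is blocked at A_7.
Because an active path exists, A_2 and A_3 are not d-separated.

No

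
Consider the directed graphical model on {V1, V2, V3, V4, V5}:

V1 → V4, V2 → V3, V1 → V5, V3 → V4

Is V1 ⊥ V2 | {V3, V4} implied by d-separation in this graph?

The only undirected path from V1 to V2 is:
Path 1: V1 → V4 ← V3 ← V2
  V3 is a chain here and V3 is conditioned on, so the path is blocked at V3.
All paths are blocked; V1 ⊥ V2 | {V3, V4} holds.

Yes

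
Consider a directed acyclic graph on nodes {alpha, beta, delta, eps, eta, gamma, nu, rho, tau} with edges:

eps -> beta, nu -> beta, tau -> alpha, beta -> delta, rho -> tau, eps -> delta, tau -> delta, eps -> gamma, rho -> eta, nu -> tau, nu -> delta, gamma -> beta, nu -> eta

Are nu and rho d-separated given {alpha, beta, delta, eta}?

There are 6 undirected paths between nu and rho; checking each against the conditioning set {alpha, beta, delta, eta}:
Path 1: nu → beta ← eps → delta ← tau ← rho
  beta is a collider and beta is conditioned on, which opens it; eps is a fork and eps is not conditioned on; delta is a collider and delta is conditioned on, which opens it; tau is a chain and tau is not conditioned on — no node blocks this path, so it is active.
Path 2: nu → beta → delta ← tau ← rho
  beta is a chain here and beta is conditioned on, so the path is blocked at beta.
Path 3: nu → beta ← gamma ← eps → delta ← tau ← rho
  beta is a collider and beta is conditioned on, which opens it; gamma is a chain and gamma is not conditioned on; eps is a fork and eps is not conditioned on; delta is a collider and delta is conditioned on, which opens it; tau is a chain and tau is not conditioned on — no node blocks this path, so it is active.
Path 4: nu → delta ← tau ← rho
  delta is a collider and delta is conditioned on, which opens it; tau is a chain and tau is not conditioned on — no node blocks this path, so it is active.
Path 5: nu → eta ← rho
  eta is a collider and eta is conditioned on, which opens it — no node blocks this path, so it is active.
Path 6: nu → tau ← rho
  tau is a collider and its descendant delta is conditioned on, which opens it — no node blocks this path, so it is active.
Since the path nu → beta ← eps → delta ← tau ← rho is active, nu and rho are not d-separated given {alpha, beta, delta, eta}.

No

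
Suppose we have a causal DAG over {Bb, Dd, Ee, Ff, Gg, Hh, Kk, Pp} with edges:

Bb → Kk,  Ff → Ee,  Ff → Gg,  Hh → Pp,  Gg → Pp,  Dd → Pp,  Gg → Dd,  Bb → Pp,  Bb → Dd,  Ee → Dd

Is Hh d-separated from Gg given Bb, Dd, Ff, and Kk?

Yes

We examine all 5 paths between Hh and Gg:
  1. Hh → Pp ← Dd ← Gg — Pp:collider[blocks]; Dd:chain[blocks] ⇒ blocked
  2. Hh → Pp ← Dd ← Ee ← Ff → Gg — Pp:collider[blocks]; Dd:chain[blocks]; Ee:chain[open]; Ff:fork[blocks] ⇒ blocked
  3. Hh → Pp ← Bb → Dd ← Gg — Pp:collider[blocks]; Bb:fork[blocks]; Dd:collider[open] ⇒ blocked
  4. Hh → Pp ← Bb → Dd ← Ee ← Ff → Gg — Pp:collider[blocks]; Bb:fork[blocks]; Dd:collider[open]; Ee:chain[open]; Ff:fork[blocks] ⇒ blocked
  5. Hh → Pp ← Gg — Pp:collider[blocks] ⇒ blocked
All paths are blocked; Hh ⊥ Gg | {Bb, Dd, Ff, Kk} holds.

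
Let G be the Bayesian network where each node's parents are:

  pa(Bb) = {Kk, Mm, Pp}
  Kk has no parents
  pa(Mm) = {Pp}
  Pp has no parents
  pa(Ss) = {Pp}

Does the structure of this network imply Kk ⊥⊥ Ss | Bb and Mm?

No

There are 2 undirected paths between Kk and Ss; checking each against the conditioning set {Bb, Mm}:
Path 1: Kk → Bb ← Mm ← Pp → Ss
  Mm is a chain here and Mm is conditioned on, so the path is blocked at Mm.
Path 2: Kk → Bb ← Pp → Ss
  Bb is a collider and Bb is conditioned on, which opens it; Pp is a fork and Pp is not conditioned on — no node blocks this path, so it is active.
Because an active path exists, Kk and Ss are not d-separated.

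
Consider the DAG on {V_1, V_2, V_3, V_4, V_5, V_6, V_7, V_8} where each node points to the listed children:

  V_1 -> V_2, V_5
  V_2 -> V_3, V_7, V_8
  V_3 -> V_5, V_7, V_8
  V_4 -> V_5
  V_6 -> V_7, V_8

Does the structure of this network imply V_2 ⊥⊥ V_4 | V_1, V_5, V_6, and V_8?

There are 6 undirected paths between V_2 and V_4; checking each against the conditioning set {V_1, V_5, V_6, V_8}:
  1. V_2 → V_7 ← V_6 → V_8 ← V_3 → V_5 ← V_4 — V_7:collider[blocks]; V_6:fork[blocks]; V_8:collider[open]; V_3:fork[open]; V_5:collider[open] ⇒ blocked
  2. V_2 → V_7 ← V_3 → V_5 ← V_4 — V_7:collider[blocks]; V_3:fork[open]; V_5:collider[open] ⇒ blocked
  3. V_2 → V_8 ← V_6 → V_7 ← V_3 → V_5 ← V_4 — V_8:collider[open]; V_6:fork[blocks]; V_7:collider[blocks]; V_3:fork[open]; V_5:collider[open] ⇒ blocked
  4. V_2 → V_8 ← V_3 → V_5 ← V_4 — V_8:collider[open]; V_3:fork[open]; V_5:collider[open] ⇒ active
  5. V_2 ← V_1 → V_5 ← V_4 — V_1:fork[blocks]; V_5:collider[open] ⇒ blocked
  6. V_2 → V_3 → V_5 ← V_4 — V_3:chain[open]; V_5:collider[open] ⇒ active
Since the path V_2 → V_8 ← V_3 → V_5 ← V_4 is active, V_2 and V_4 are not d-separated given {V_1, V_5, V_6, V_8}.

No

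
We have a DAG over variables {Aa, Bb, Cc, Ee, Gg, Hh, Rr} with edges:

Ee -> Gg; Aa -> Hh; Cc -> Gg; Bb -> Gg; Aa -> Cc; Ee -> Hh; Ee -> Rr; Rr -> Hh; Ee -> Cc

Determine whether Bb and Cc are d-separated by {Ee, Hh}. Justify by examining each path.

There are 4 undirected paths between Bb and Cc; checking each against the conditioning set {Ee, Hh}:
  1. Bb → Gg ← Ee → Cc — Gg:collider[blocks]; Ee:fork[blocks] ⇒ blocked
  2. Bb → Gg ← Ee → Rr → Hh ← Aa → Cc — Gg:collider[blocks]; Ee:fork[blocks]; Rr:chain[open]; Hh:collider[open]; Aa:fork[open] ⇒ blocked
  3. Bb → Gg ← Ee → Hh ← Aa → Cc — Gg:collider[blocks]; Ee:fork[blocks]; Hh:collider[open]; Aa:fork[open] ⇒ blocked
  4. Bb → Gg ← Cc — Gg:collider[blocks] ⇒ blocked
Since every path is blocked, d-separation holds.

Yes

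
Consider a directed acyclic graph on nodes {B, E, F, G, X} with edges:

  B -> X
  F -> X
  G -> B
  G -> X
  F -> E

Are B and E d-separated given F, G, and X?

Enumerating the 2 paths from B to E and testing each for blocking by {F, G, X}:
Path 1: B → X ← F → E
  F is a fork here and F is conditioned on, so the path is blocked at F.
Path 2: B ← G → X ← F → E
  G is a fork here and G is conditioned on, so the path is blocked at G.
Every path is blocked, so B and E are d-separated given {F, G, X}.

Yes — B and E are d-separated given {F, G, X}.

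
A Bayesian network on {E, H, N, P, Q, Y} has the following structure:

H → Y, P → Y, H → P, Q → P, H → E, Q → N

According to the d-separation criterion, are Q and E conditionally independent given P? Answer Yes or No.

We examine all 2 paths between Q and E:
Path 1: Q → P → Y ← H → E
  P is a chain here and P is conditioned on, so the path is blocked at P.
Path 2: Q → P ← H → E
  P is a collider and P is conditioned on, which opens it; H is a fork and H is not conditioned on — no node blocks this path, so it is active.
At least one path is unblocked, so d-separation fails.

No — Q and E are not d-separated given {P}.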